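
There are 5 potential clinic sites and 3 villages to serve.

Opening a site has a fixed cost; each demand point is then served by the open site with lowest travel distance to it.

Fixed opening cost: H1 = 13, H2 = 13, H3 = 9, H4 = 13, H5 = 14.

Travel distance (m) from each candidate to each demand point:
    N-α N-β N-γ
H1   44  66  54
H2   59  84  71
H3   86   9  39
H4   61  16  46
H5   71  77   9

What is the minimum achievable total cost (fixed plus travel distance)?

Open {H1, H3, H5}: assign each demand point to its cheapest open site.
  N-α→H1 44, N-β→H3 9, N-γ→H5 9
  travel distance 62, fixed 36 → total 98.
Compare {H1, H4, H5}: travel distance 69 + fixed 40 = 109.
Compare {H1, H2, H3, H5}: travel distance 62 + fixed 49 = 111.
Compare {H1, H3, H4, H5}: travel distance 62 + fixed 49 = 111.
All other subsets cost ≥ 109. Minimum total cost: 98.

98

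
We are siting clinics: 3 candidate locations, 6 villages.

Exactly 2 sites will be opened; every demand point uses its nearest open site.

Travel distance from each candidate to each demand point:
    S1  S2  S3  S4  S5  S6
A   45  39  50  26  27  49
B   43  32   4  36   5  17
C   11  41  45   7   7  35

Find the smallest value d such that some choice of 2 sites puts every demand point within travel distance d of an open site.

Open {B, C}.
  Farthest demand point is S2 at travel distance 32 (to B); all others are ≤ 32.
With {A, B} the worst case is 43.
With {A, C} the worst case is 45.
No size-2 selection achieves below 32.

32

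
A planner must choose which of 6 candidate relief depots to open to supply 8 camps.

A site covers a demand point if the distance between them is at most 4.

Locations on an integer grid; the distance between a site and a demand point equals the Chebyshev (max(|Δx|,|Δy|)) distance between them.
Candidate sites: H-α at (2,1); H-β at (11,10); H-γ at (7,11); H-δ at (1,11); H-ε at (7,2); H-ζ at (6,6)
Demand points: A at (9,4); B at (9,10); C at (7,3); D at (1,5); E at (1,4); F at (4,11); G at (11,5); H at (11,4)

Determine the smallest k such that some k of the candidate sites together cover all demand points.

3

Coverage sets (demand points within 4 of each site):
  H-α: {D, E}
  H-β: {B}
  H-γ: {B, F}
  H-δ: {F}
  H-ε: {A, C, G, H}
  H-ζ: {A, B, C}
No 2 sites suffice: every size-2 union leaves at least one demand point uncovered.
But {H-α, H-γ, H-ε} covers everything, so the minimum is 3.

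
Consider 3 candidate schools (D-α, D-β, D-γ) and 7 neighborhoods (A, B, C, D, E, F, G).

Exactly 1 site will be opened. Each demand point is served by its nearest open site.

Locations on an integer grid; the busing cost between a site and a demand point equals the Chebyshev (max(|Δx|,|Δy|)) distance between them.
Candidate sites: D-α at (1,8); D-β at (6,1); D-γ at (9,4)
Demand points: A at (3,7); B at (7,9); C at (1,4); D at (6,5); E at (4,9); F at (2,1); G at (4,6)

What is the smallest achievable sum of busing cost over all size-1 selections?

Open {D-α}.
  A→D-α 2, B→D-α 6, C→D-α 4, D→D-α 5, E→D-α 3, F→D-α 7, G→D-α 3  ⇒ total 30.
Compare {D-γ}: total 39.
Compare {D-β}: total 40.

30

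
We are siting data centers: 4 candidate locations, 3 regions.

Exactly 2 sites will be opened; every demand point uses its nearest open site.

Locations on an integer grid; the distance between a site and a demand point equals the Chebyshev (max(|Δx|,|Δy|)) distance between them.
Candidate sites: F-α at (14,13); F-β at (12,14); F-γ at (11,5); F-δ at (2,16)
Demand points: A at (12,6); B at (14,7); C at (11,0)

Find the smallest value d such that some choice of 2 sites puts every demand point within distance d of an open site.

5

Open {F-α, F-γ}.
  Farthest demand point is C at distance 5 (to F-γ); all others are ≤ 5.
With {F-β, F-γ} the worst case is 5.
With {F-γ, F-δ} the worst case is 5.
No size-2 selection achieves below 5.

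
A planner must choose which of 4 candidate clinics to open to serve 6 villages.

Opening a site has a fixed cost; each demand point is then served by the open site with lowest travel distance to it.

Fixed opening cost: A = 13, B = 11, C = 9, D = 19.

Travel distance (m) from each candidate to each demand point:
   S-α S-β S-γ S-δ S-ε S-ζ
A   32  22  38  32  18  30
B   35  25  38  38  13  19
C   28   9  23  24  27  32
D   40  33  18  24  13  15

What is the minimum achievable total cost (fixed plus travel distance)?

135

Open {C, D}: assign each demand point to its cheapest open site.
  S-α→C 28, S-β→C 9, S-γ→D 18, S-δ→C 24, S-ε→D 13, S-ζ→D 15
  travel distance 107, fixed 28 → total 135.
Compare {B, C}: travel distance 116 + fixed 20 = 136.
Compare {B, C, D}: travel distance 107 + fixed 39 = 146.
Compare {A, C, D}: travel distance 107 + fixed 41 = 148.
All other subsets cost ≥ 136. Minimum total cost: 135.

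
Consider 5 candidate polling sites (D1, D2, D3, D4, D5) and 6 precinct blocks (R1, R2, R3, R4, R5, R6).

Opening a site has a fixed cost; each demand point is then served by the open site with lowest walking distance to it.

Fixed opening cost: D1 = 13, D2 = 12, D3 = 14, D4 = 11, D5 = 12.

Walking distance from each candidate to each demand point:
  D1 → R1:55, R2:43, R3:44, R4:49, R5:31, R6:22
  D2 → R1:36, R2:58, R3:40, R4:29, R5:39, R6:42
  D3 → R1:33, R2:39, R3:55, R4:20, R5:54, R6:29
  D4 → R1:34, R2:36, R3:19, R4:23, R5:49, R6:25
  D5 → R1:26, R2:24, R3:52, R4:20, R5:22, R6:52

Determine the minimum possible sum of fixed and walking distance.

159

Open {D4, D5}: assign each demand point to its cheapest open site.
  R1→D5 26, R2→D5 24, R3→D4 19, R4→D5 20, R5→D5 22, R6→D4 25
  walking distance 136, fixed 23 → total 159.
Compare {D1, D4, D5}: walking distance 133 + fixed 36 = 169.
Compare {D2, D4, D5}: walking distance 136 + fixed 35 = 171.
Compare {D3, D4, D5}: walking distance 136 + fixed 37 = 173.
All other subsets cost ≥ 169. Minimum total cost: 159.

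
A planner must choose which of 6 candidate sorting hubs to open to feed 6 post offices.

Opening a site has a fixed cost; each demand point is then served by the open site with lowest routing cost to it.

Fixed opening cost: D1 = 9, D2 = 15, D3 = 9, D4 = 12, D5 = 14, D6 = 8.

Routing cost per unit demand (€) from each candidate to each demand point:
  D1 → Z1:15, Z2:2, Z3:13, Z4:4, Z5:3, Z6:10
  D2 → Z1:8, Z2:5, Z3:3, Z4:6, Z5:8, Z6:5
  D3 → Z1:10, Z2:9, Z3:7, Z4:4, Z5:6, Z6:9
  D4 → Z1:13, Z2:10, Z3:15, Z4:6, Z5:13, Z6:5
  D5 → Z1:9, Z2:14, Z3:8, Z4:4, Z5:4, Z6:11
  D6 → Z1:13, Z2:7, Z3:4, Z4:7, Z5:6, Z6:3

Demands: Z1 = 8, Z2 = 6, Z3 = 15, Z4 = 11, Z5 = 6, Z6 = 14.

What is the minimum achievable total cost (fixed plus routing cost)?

257

Open {D1, D2, D6}: assign each demand point to its cheapest open site.
  Z1→D2 8×8=64, Z2→D1 6×2=12, Z3→D2 15×3=45, Z4→D1 11×4=44, Z5→D1 6×3=18, Z6→D6 14×3=42
  routing cost 225, fixed 32 → total 257.
Compare {D1, D2, D3, D6}: routing cost 225 + fixed 41 = 266.
Compare {D1, D2, D4, D6}: routing cost 225 + fixed 44 = 269.
Compare {D1, D2, D5, D6}: routing cost 225 + fixed 46 = 271.
All other subsets cost ≥ 266. Minimum total cost: 257.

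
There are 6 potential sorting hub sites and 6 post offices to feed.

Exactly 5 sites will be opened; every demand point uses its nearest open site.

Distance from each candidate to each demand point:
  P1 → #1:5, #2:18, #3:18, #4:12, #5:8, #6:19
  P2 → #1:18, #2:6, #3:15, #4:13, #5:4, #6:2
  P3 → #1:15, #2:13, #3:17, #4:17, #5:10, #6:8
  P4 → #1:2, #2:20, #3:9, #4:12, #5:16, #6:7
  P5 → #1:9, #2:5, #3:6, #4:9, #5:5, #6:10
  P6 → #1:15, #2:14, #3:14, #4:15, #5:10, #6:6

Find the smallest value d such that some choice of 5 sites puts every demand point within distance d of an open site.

Open {P1, P2, P3, P4, P5}.
  Farthest demand point is #4 at distance 9 (to P5); all others are ≤ 9.
With {P1, P2, P3, P5, P6} the worst case is 9.
With {P1, P2, P4, P5, P6} the worst case is 9.
No size-5 selection achieves below 9.

9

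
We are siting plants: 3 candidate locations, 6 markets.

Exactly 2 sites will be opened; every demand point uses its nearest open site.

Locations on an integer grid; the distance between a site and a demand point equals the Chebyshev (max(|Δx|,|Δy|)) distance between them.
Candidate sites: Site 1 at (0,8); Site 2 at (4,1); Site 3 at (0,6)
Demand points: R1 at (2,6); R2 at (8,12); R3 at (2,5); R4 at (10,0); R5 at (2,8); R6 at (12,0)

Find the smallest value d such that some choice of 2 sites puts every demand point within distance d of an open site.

Open {Site 1, Site 2}.
  Farthest demand point is R2 at distance 8 (to Site 1); all others are ≤ 8.
With {Site 2, Site 3} the worst case is 8.
With {Site 1, Site 3} the worst case is 12.
No size-2 selection achieves below 8.

8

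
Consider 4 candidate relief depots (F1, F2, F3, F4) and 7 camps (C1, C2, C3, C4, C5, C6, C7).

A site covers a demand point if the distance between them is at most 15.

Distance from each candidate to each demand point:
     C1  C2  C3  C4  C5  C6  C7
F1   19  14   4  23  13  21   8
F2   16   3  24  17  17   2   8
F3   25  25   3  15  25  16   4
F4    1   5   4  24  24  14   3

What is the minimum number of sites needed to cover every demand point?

3

Coverage sets (demand points within 15 of each site):
  F1: {C2, C3, C5, C7}
  F2: {C2, C6, C7}
  F3: {C3, C4, C7}
  F4: {C1, C2, C3, C6, C7}
No 2 sites suffice: every size-2 union leaves at least one demand point uncovered.
But {F1, F3, F4} covers everything, so the minimum is 3.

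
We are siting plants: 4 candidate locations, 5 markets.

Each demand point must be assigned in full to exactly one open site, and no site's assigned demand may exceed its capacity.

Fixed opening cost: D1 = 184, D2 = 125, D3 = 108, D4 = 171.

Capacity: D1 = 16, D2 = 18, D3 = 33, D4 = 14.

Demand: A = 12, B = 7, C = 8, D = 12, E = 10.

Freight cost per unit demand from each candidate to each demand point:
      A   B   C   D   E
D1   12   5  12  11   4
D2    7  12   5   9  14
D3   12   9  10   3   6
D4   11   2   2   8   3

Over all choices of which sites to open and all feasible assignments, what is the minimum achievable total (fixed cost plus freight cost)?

656

Open {D2, D3}; cheapest assignment that respects the capacities:
  D2 (cap 18, load 18): C, E — cost 8×5 + 10×14 = 180
  D3 (cap 33, load 31): A, B, D — cost 12×12 + 7×9 + 12×3 = 243
  Shipping 423, fixed 233 → total 656.
  Any other capacity-feasible assignment to {D2, D3} ships for at least 423.
Compare {D2, D3, D4}: its best feasible assignment gives total 663.
Compare {D1, D2, D3}: its best feasible assignment gives total 712.
Every other set of open sites that can feasibly serve all demand totals ≥ 663 even under its best assignment. Minimum: 656.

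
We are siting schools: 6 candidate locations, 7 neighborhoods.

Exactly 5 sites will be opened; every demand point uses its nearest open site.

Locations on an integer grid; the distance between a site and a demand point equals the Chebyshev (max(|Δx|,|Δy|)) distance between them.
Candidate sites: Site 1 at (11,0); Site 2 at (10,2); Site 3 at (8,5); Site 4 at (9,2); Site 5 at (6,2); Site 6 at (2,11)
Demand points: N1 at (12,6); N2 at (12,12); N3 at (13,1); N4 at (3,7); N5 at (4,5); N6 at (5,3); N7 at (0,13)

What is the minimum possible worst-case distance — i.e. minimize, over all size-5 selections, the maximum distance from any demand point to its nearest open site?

7

Open {Site 1, Site 2, Site 3, Site 4, Site 6}.
  Farthest demand point is N2 at distance 7 (to Site 3); all others are ≤ 7.
With {Site 1, Site 2, Site 3, Site 5, Site 6} the worst case is 7.
With {Site 1, Site 3, Site 4, Site 5, Site 6} the worst case is 7.
No size-5 selection achieves below 7.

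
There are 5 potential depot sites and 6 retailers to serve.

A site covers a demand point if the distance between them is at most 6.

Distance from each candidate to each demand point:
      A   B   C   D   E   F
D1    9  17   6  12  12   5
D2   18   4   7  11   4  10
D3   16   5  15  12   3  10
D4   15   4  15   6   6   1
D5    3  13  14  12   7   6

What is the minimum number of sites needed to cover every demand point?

3

Coverage sets (demand points within 6 of each site):
  D1: {C, F}
  D2: {B, E}
  D3: {B, E}
  D4: {B, D, E, F}
  D5: {A, F}
No 2 sites suffice: every size-2 union leaves at least one demand point uncovered.
But {D1, D4, D5} covers everything, so the minimum is 3.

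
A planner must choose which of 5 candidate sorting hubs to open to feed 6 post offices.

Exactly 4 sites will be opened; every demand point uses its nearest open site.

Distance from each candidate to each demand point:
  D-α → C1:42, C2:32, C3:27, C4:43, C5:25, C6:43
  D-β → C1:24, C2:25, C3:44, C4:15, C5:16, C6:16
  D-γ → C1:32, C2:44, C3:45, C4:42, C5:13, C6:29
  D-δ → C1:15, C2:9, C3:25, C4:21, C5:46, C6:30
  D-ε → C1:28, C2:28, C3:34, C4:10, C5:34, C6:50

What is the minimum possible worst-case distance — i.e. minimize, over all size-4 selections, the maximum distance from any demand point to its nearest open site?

Open {D-α, D-β, D-γ, D-δ}.
  Farthest demand point is C3 at distance 25 (to D-δ); all others are ≤ 25.
With {D-α, D-β, D-δ, D-ε} the worst case is 25.
With {D-β, D-γ, D-δ, D-ε} the worst case is 25.
No size-4 selection achieves below 25.

25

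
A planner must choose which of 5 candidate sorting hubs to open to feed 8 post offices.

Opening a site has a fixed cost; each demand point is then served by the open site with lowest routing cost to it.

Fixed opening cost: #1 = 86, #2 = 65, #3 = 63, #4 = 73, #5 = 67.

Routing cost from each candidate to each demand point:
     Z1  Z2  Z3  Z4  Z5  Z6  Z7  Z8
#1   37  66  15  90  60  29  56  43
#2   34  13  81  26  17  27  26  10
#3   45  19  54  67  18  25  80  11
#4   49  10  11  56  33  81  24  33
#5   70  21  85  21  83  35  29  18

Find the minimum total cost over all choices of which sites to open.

297

Open {#2, #4}: assign each demand point to its cheapest open site.
  Z1→#2 34, Z2→#4 10, Z3→#4 11, Z4→#2 26, Z5→#2 17, Z6→#2 27, Z7→#4 24, Z8→#2 10
  routing cost 159, fixed 138 → total 297.
Compare {#2}: routing cost 234 + fixed 65 = 299.
Compare {#1, #2}: routing cost 168 + fixed 151 = 319.
Compare {#2, #3}: routing cost 205 + fixed 128 = 333.
All other subsets cost ≥ 299. Minimum total cost: 297.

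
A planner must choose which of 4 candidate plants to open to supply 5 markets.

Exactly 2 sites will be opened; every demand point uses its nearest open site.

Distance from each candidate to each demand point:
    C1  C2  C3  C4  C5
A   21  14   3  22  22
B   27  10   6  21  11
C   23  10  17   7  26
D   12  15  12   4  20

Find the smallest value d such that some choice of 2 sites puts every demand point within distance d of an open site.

12

Open {B, D}.
  Farthest demand point is C1 at distance 12 (to D); all others are ≤ 12.
With {A, D} the worst case is 20.
With {C, D} the worst case is 20.
No size-2 selection achieves below 12.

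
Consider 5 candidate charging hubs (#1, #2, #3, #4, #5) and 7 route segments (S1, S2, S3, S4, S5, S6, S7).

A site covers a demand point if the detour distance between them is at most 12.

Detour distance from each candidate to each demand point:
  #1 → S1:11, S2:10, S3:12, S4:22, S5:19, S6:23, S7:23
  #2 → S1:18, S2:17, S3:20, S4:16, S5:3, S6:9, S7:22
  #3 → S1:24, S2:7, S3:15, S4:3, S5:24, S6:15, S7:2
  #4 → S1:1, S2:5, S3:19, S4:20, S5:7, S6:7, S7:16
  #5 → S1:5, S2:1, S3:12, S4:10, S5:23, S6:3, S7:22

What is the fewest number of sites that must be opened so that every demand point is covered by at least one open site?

3

Coverage sets (demand points within 12 of each site):
  #1: {S1, S2, S3}
  #2: {S5, S6}
  #3: {S2, S4, S7}
  #4: {S1, S2, S5, S6}
  #5: {S1, S2, S3, S4, S6}
No 2 sites suffice: every size-2 union leaves at least one demand point uncovered.
But {#1, #2, #3} covers everything, so the minimum is 3.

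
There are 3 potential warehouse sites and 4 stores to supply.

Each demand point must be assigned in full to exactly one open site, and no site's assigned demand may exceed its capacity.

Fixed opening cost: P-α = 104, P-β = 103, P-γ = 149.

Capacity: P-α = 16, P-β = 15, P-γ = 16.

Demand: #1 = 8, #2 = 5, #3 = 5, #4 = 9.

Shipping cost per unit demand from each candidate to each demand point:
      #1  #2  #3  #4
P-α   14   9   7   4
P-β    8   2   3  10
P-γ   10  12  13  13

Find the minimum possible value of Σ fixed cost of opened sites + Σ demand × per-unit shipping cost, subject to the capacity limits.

Open {P-α, P-β}; cheapest assignment that respects the capacities:
  P-α (cap 16, load 14): #3, #4 — cost 5×7 + 9×4 = 71
  P-β (cap 15, load 13): #1, #2 — cost 8×8 + 5×2 = 74
  Shipping 145, fixed 207 → total 352.
  Any other capacity-feasible assignment to {P-α, P-β} ships for at least 145.
Compare {P-α, P-γ}: its best feasible assignment gives total 464.
Compare {P-β, P-γ}: its best feasible assignment gives total 497.
Every other set of open sites that can feasibly serve all demand totals ≥ 464 even under its best assignment. Minimum: 352.

352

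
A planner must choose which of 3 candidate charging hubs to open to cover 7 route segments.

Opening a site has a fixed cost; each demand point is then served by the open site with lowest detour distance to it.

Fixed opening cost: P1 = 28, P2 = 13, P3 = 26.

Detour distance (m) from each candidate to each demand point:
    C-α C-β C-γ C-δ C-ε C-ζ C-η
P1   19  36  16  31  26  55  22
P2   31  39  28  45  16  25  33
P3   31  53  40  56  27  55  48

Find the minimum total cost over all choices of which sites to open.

206

Open {P1, P2}: assign each demand point to its cheapest open site.
  C-α→P1 19, C-β→P1 36, C-γ→P1 16, C-δ→P1 31, C-ε→P2 16, C-ζ→P2 25, C-η→P1 22
  detour distance 165, fixed 41 → total 206.
Compare {P2}: detour distance 217 + fixed 13 = 230.
Compare {P1, P2, P3}: detour distance 165 + fixed 67 = 232.
Compare {P1}: detour distance 205 + fixed 28 = 233.
All other subsets cost ≥ 230. Minimum total cost: 206.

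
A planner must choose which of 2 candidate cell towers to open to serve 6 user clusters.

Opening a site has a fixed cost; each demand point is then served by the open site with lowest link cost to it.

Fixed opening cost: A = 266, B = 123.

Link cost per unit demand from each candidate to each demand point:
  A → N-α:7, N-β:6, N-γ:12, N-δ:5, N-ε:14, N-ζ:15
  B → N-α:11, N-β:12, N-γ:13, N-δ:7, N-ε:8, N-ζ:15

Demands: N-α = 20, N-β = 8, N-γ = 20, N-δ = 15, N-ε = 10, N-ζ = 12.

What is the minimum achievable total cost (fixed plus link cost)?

1064

Open {B}: assign each demand point to its cheapest open site.
  N-α→B 20×11=220, N-β→B 8×12=96, N-γ→B 20×13=260, N-δ→B 15×7=105, N-ε→B 10×8=80, N-ζ→B 12×15=180
  link cost 941, fixed 123 → total 1064.
Compare {A}: link cost 823 + fixed 266 = 1089.
Compare {A, B}: link cost 763 + fixed 389 = 1152.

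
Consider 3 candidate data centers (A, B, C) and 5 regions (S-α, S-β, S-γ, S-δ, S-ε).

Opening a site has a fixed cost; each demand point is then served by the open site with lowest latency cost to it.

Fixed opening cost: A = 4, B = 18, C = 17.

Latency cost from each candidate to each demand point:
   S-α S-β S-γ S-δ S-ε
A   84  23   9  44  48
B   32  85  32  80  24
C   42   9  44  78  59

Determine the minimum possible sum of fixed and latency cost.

154

Open {A, B}: assign each demand point to its cheapest open site.
  S-α→B 32, S-β→A 23, S-γ→A 9, S-δ→A 44, S-ε→B 24
  latency cost 132, fixed 22 → total 154.
Compare {A, B, C}: latency cost 118 + fixed 39 = 157.
Compare {A, C}: latency cost 152 + fixed 21 = 173.
Compare {B, C}: latency cost 175 + fixed 35 = 210.
All other subsets cost ≥ 157. Minimum total cost: 154.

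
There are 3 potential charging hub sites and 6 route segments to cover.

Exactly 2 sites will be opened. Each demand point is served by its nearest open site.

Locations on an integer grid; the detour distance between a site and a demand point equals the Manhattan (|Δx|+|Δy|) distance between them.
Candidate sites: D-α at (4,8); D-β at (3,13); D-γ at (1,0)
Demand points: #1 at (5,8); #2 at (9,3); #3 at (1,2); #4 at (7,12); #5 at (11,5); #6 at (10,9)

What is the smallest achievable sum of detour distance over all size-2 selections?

Open {D-α, D-γ}.
  #1→D-α 1, #2→D-α 10, #3→D-γ 2, #4→D-α 7, #5→D-α 10, #6→D-α 7  ⇒ total 37.
Compare {D-α, D-β}: total 42.
Compare {D-β, D-γ}: total 51.

37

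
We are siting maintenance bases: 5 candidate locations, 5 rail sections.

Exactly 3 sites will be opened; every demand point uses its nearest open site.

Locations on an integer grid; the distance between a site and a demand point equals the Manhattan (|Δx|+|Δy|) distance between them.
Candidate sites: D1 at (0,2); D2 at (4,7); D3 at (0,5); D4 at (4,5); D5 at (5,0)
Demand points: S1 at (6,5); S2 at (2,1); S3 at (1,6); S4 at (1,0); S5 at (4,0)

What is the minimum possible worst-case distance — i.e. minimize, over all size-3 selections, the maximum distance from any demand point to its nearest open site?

Open {D1, D2, D5}.
  Farthest demand point is S1 at distance 4 (to D2); all others are ≤ 4.
With {D1, D4, D5} the worst case is 4.
With {D2, D3, D5} the worst case is 4.
No size-3 selection achieves below 4.

4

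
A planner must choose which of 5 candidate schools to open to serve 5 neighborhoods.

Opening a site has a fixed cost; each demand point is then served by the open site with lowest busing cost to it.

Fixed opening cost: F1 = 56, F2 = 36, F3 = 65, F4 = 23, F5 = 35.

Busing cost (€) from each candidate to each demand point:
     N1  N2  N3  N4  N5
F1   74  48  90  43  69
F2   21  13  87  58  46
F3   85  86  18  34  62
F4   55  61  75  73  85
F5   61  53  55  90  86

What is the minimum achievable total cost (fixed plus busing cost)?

233

Open {F2, F3}: assign each demand point to its cheapest open site.
  N1→F2 21, N2→F2 13, N3→F3 18, N4→F3 34, N5→F2 46
  busing cost 132, fixed 101 → total 233.
Compare {F2, F3, F4}: busing cost 132 + fixed 124 = 256.
Compare {F2}: busing cost 225 + fixed 36 = 261.
Compare {F2, F5}: busing cost 193 + fixed 71 = 264.
All other subsets cost ≥ 256. Minimum total cost: 233.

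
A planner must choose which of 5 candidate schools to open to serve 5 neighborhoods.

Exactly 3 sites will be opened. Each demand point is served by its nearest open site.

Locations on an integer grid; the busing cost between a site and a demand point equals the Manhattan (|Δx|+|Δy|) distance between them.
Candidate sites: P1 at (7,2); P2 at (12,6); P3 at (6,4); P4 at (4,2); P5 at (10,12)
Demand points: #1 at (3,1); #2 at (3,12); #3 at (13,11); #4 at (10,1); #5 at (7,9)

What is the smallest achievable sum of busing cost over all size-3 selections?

23

Open {P1, P4, P5}.
  #1→P4 2, #2→P5 7, #3→P5 4, #4→P1 4, #5→P5 6  ⇒ total 23.
Compare {P1, P2, P5}: total 26.
Compare {P1, P3, P5}: total 26.
No size-3 selection does better; minimum is 23.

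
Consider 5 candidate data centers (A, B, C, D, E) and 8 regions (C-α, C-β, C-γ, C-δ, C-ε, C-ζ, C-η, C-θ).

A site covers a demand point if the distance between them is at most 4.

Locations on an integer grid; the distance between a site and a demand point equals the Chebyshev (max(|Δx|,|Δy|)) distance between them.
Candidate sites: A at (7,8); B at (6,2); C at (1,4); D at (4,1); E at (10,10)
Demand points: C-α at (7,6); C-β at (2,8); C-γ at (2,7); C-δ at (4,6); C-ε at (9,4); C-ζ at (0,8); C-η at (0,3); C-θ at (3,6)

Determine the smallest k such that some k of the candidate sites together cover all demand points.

2

Coverage sets (demand points within 4 of each site):
  A: {C-α, C-δ, C-ε, C-θ}
  B: {C-α, C-δ, C-ε, C-θ}
  C: {C-β, C-γ, C-δ, C-ζ, C-η, C-θ}
  D: {C-η}
  E: {C-α}
No single site covers all 8 demand points.
But {A, C} covers everything, so the minimum is 2.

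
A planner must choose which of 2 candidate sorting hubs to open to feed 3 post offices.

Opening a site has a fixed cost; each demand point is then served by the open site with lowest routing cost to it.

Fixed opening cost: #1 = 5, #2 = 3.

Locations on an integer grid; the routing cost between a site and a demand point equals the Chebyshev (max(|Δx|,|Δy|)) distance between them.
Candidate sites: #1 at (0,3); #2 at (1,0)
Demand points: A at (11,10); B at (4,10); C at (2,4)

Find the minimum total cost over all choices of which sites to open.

25

Open {#1}: assign each demand point to its cheapest open site.
  A→#1 11, B→#1 7, C→#1 2
  routing cost 20, fixed 5 → total 25.
Compare {#2}: routing cost 24 + fixed 3 = 27.
Compare {#1, #2}: routing cost 19 + fixed 8 = 27.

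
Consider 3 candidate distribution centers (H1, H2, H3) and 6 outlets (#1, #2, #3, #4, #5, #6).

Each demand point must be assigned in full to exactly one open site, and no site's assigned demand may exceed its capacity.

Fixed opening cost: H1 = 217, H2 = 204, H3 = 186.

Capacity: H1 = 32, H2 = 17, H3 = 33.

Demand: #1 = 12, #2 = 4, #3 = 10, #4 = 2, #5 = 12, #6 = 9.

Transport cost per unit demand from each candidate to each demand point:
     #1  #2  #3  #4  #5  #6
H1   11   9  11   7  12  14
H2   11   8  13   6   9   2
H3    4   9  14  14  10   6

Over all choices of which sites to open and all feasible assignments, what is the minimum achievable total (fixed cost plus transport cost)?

Open {H1, H3}; cheapest assignment that respects the capacities:
  H1 (cap 32, load 16): #2, #3, #4 — cost 4×9 + 10×11 + 2×7 = 160
  H3 (cap 33, load 33): #1, #5, #6 — cost 12×4 + 12×10 + 9×6 = 222
  Shipping 382, fixed 403 → total 785.
  Any other capacity-feasible assignment to {H1, H3} ships for at least 382.
Compare {H2, H3}: its best feasible assignment gives total 786.
Compare {H1, H2, H3}: its best feasible assignment gives total 947.
Every other set of open sites that can feasibly serve all demand totals ≥ 786 even under its best assignment. Minimum: 785.

785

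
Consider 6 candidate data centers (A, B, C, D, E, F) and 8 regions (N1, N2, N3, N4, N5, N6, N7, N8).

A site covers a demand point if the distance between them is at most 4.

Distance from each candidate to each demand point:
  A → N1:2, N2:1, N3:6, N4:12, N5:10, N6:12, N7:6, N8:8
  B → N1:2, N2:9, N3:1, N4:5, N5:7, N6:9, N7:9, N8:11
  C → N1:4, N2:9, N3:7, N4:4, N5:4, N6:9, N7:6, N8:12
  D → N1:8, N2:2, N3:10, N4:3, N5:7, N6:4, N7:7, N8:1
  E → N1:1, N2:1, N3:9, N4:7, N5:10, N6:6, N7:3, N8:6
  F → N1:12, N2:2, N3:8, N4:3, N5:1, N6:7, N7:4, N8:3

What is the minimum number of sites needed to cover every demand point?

Coverage sets (demand points within 4 of each site):
  A: {N1, N2}
  B: {N1, N3}
  C: {N1, N4, N5}
  D: {N2, N4, N6, N8}
  E: {N1, N2, N7}
  F: {N2, N4, N5, N7, N8}
No 2 sites suffice: every size-2 union leaves at least one demand point uncovered.
But {B, D, F} covers everything, so the minimum is 3.

3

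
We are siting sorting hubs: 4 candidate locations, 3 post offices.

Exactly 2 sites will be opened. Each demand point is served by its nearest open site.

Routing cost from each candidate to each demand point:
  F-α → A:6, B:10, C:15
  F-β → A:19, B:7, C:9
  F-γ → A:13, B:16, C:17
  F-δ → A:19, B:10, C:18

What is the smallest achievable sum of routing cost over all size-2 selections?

22

Open {F-α, F-β}.
  A→F-α 6, B→F-β 7, C→F-β 9  ⇒ total 22.
Compare {F-β, F-γ}: total 29.
Compare {F-α, F-γ}: total 31.
No size-2 selection does better; minimum is 22.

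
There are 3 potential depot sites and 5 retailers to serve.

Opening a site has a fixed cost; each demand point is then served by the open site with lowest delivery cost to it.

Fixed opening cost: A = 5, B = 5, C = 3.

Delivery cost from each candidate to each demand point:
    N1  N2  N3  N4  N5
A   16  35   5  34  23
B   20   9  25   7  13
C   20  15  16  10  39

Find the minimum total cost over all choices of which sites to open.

Open {A, B}: assign each demand point to its cheapest open site.
  N1→A 16, N2→B 9, N3→A 5, N4→B 7, N5→B 13
  delivery cost 50, fixed 10 → total 60.
Compare {A, B, C}: delivery cost 50 + fixed 13 = 63.
Compare {B, C}: delivery cost 65 + fixed 8 = 73.
Compare {A, C}: delivery cost 69 + fixed 8 = 77.
All other subsets cost ≥ 63. Minimum total cost: 60.

60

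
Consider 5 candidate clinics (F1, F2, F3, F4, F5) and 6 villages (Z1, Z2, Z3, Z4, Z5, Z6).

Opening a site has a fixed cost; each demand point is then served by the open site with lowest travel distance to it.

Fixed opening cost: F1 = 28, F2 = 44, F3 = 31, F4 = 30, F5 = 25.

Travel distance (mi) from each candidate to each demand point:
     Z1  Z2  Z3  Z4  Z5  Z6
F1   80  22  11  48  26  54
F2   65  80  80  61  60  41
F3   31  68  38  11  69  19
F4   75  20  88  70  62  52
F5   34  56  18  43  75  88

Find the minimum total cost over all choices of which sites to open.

179

Open {F1, F3}: assign each demand point to its cheapest open site.
  Z1→F3 31, Z2→F1 22, Z3→F1 11, Z4→F3 11, Z5→F1 26, Z6→F3 19
  travel distance 120, fixed 59 → total 179.
Compare {F1, F3, F5}: travel distance 120 + fixed 84 = 204.
Compare {F1, F3, F4}: travel distance 118 + fixed 89 = 207.
Compare {F1, F2, F3}: travel distance 120 + fixed 103 = 223.
All other subsets cost ≥ 204. Minimum total cost: 179.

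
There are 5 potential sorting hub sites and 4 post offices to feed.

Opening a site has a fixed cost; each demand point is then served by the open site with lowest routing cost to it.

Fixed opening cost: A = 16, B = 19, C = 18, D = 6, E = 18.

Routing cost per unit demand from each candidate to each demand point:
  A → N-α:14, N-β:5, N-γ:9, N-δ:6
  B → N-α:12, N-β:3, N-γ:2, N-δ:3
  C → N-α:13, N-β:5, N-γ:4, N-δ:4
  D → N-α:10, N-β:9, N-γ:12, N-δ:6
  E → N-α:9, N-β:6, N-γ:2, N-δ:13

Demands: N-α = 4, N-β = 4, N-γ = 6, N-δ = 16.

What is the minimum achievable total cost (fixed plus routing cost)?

137

Open {B, D}: assign each demand point to its cheapest open site.
  N-α→D 4×10=40, N-β→B 4×3=12, N-γ→B 6×2=12, N-δ→B 16×3=48
  routing cost 112, fixed 25 → total 137.
Compare {B}: routing cost 120 + fixed 19 = 139.
Compare {B, E}: routing cost 108 + fixed 37 = 145.
Compare {B, D, E}: routing cost 108 + fixed 43 = 151.
All other subsets cost ≥ 139. Minimum total cost: 137.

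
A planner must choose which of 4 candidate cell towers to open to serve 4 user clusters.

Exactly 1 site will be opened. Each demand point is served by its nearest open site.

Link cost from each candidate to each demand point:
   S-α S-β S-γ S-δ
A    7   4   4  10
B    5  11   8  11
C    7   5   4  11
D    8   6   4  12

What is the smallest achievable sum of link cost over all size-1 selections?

25

Open {A}.
  S-α→A 7, S-β→A 4, S-γ→A 4, S-δ→A 10  ⇒ total 25.
Compare {C}: total 27.
Compare {D}: total 30.
No size-1 selection does better; minimum is 25.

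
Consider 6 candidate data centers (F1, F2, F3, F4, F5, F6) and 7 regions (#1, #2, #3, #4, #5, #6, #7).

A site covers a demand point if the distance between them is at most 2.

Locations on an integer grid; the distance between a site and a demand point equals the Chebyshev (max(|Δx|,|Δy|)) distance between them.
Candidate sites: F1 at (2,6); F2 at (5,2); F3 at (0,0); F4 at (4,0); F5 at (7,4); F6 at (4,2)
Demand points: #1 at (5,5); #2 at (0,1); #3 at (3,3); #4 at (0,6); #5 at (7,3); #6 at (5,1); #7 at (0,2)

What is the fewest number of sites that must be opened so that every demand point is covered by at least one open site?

4

Coverage sets (demand points within 2 of each site):
  F1: {#4}
  F2: {#3, #5, #6}
  F3: {#2, #7}
  F4: {#6}
  F5: {#1, #5}
  F6: {#3, #6}
No 3 sites suffice: every size-3 union leaves at least one demand point uncovered.
But {F1, F2, F3, F5} covers everything, so the minimum is 4.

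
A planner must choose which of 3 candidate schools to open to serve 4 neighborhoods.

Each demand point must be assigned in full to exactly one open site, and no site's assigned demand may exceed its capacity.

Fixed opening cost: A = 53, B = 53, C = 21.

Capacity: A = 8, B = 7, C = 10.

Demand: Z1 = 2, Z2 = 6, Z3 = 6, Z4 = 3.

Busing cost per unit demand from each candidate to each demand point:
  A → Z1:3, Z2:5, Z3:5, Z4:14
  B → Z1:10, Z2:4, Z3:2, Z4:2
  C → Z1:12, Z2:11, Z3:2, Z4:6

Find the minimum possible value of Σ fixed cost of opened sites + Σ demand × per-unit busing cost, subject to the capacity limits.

140

Open {A, C}; cheapest assignment that respects the capacities:
  A (cap 8, load 8): Z1, Z2 — cost 2×3 + 6×5 = 36
  C (cap 10, load 9): Z3, Z4 — cost 6×2 + 3×6 = 30
  Shipping 66, fixed 74 → total 140.
  Any other capacity-feasible assignment to {A, C} ships for at least 66.
Compare {A, B, C}: its best feasible assignment gives total 181.
Every other set of open sites that can feasibly serve all demand totals ≥ 181 even under its best assignment. Minimum: 140.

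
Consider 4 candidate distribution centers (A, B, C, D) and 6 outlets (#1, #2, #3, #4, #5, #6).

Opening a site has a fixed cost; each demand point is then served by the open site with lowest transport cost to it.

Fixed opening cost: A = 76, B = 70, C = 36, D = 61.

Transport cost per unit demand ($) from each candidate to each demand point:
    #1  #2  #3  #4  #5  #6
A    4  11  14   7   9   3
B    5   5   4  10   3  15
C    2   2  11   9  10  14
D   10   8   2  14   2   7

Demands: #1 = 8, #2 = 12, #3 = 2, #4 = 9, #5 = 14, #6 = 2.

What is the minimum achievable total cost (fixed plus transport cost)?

264

Open {C, D}: assign each demand point to its cheapest open site.
  #1→C 8×2=16, #2→C 12×2=24, #3→D 2×2=4, #4→C 9×9=81, #5→D 14×2=28, #6→D 2×7=14
  transport cost 167, fixed 97 → total 264.
Compare {B, C}: transport cost 199 + fixed 106 = 305.
Compare {A, C, D}: transport cost 141 + fixed 173 = 314.
Compare {B, C, D}: transport cost 167 + fixed 167 = 334.
All other subsets cost ≥ 305. Minimum total cost: 264.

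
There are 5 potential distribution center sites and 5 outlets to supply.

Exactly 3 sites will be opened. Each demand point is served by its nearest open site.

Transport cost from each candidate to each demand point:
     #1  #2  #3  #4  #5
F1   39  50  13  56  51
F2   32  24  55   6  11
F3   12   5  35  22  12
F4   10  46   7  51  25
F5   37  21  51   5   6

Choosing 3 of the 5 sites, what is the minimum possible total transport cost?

Open {F3, F4, F5}.
  #1→F4 10, #2→F3 5, #3→F4 7, #4→F5 5, #5→F5 6  ⇒ total 33.
Compare {F2, F3, F4}: total 39.
Compare {F1, F3, F5}: total 41.
No size-3 selection does better; minimum is 33.

33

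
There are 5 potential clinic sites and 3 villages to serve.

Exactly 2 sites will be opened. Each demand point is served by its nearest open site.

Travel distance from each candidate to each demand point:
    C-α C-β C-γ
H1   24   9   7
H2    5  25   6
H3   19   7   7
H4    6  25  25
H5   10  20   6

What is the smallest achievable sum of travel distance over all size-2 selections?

Open {H2, H3}.
  C-α→H2 5, C-β→H3 7, C-γ→H2 6  ⇒ total 18.
Compare {H1, H2}: total 20.
Compare {H3, H4}: total 20.
No size-2 selection does better; minimum is 18.

18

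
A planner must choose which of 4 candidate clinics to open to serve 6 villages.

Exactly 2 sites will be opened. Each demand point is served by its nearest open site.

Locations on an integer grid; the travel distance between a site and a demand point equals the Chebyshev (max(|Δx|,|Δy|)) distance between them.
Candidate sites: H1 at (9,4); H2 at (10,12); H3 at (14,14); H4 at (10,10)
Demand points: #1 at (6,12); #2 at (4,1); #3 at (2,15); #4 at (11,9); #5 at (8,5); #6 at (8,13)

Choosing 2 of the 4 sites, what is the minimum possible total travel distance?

22

Open {H1, H4}.
  #1→H4 4, #2→H1 5, #3→H4 8, #4→H4 1, #5→H1 1, #6→H4 3  ⇒ total 22.
Compare {H1, H2}: total 23.
Compare {H2, H4}: total 29.
No size-2 selection does better; minimum is 22.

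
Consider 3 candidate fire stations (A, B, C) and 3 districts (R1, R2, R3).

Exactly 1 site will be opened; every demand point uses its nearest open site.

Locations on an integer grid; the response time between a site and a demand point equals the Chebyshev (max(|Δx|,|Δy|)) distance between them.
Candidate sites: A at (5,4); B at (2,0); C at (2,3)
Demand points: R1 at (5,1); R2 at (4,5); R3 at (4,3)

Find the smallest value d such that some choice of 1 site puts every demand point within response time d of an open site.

3

Open {A}.
  Farthest demand point is R1 at response time 3 (to A); all others are ≤ 3.
With {C} the worst case is 3.
With {B} the worst case is 5.
No size-1 selection achieves below 3.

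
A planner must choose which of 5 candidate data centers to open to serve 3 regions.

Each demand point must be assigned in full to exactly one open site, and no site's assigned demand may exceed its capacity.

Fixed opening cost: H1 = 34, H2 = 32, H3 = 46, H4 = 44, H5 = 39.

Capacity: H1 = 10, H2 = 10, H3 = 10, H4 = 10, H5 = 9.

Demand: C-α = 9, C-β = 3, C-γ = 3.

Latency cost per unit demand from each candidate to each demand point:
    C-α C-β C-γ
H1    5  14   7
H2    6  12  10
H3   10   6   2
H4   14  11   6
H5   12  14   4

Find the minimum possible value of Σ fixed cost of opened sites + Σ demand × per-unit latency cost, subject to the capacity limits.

Open {H1, H3}; cheapest assignment that respects the capacities:
  H1 (cap 10, load 9): C-α — cost 9×5 = 45
  H3 (cap 10, load 6): C-β, C-γ — cost 3×6 + 3×2 = 24
  Shipping 69, fixed 80 → total 149.
  Any other capacity-feasible assignment to {H1, H3} ships for at least 69.
Compare {H2, H3}: its best feasible assignment gives total 156.
Compare {H1, H5}: its best feasible assignment gives total 172.
Every other set of open sites that can feasibly serve all demand totals ≥ 156 even under its best assignment. Minimum: 149.

149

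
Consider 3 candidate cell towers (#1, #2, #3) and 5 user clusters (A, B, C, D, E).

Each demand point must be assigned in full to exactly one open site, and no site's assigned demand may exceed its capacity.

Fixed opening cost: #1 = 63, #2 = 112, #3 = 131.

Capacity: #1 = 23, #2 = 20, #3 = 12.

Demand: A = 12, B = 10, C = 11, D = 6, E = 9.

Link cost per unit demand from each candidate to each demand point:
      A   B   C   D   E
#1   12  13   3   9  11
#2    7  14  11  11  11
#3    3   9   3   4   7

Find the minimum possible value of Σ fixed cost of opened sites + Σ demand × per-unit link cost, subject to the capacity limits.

668

Open {#1, #2, #3}; cheapest assignment that respects the capacities:
  #1 (cap 23, load 17): C, D — cost 11×3 + 6×9 = 87
  #2 (cap 20, load 19): B, E — cost 10×14 + 9×11 = 239
  #3 (cap 12, load 12): A — cost 12×3 = 36
  Shipping 362, fixed 306 → total 668.
  Any other capacity-feasible assignment to {#1, #2, #3} ships for at least 362.
Total demand is 48 and no other set of sites has combined capacity ≥ 48, so {#1, #2, #3} is the only feasible choice of open sites. Minimum: 668.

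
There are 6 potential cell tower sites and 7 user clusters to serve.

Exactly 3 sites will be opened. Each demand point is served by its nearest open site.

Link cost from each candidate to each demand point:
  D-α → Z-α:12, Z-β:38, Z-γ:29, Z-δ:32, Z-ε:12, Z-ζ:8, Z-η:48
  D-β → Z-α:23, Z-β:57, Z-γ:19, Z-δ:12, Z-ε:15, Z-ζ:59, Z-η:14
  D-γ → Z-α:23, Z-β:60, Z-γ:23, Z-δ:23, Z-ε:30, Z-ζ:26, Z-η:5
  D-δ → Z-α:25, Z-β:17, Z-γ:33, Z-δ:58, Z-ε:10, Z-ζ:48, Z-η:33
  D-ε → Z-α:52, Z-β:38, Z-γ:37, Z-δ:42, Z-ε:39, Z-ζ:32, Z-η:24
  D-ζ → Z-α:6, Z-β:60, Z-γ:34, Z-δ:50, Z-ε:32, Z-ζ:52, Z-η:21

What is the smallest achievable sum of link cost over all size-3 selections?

Open {D-α, D-β, D-δ}.
  Z-α→D-α 12, Z-β→D-δ 17, Z-γ→D-β 19, Z-δ→D-β 12, Z-ε→D-δ 10, Z-ζ→D-α 8, Z-η→D-β 14  ⇒ total 92.
Compare {D-α, D-γ, D-δ}: total 98.
Compare {D-α, D-β, D-γ}: total 106.
No size-3 selection does better; minimum is 92.

92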